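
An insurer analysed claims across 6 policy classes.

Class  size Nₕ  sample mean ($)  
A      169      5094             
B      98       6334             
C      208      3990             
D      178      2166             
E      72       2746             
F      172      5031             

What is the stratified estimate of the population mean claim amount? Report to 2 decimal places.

4191.90

N = 169 + 98 + 208 + 178 + 72 + 172 = 897.
Overall mean = Σ (Nₕ/N)·x̄ₕ — weight by population share, not a simple average.
Σ Nₕx̄ₕ = 169·5094 + 98·6334 + 208·3990 + 178·2166 + 72·2746 + 172·5031 = 860886 + 620732 + 829920 + 385548 + 197712 + 865332 = 3760130.
Divide by N: 3760130 / 897 = 4191.8952... → 4191.90.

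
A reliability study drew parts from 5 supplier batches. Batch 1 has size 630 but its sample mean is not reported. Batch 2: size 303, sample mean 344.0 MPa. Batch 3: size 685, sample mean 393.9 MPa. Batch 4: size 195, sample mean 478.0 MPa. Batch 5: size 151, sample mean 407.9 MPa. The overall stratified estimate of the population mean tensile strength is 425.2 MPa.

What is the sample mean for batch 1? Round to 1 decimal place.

486.1

Σ Nₕx̄ₕ = N·μ, so 630·x̄_1 = 1964·425.2 − (303·344.0 + 685·393.9 + 195·478.0 + 151·407.9).
= 835092.8 − 528856.4 = 306236.4.
x̄_1 = 306236.4 / 630 = 486.090... → 486.1.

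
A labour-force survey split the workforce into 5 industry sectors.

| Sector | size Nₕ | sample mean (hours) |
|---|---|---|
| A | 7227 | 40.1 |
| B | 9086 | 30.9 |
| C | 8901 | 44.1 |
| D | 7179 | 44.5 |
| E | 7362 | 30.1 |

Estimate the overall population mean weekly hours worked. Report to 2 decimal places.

N = 7227 + 9086 + 8901 + 7179 + 7362 = 39755.
The stratified mean weights each stratum mean by its population share Nₕ/N.
Σ Nₕx̄ₕ = 7227·40.1 + 9086·30.9 + 8901·44.1 + 7179·44.5 + 7362·30.1 = 289802.7 + 280757.4 + 392534.1 + 319465.5 + 221596.2 = 1504155.9.
Divide by N: 1504155.9 / 39755 = 37.8356... → 37.84.

37.84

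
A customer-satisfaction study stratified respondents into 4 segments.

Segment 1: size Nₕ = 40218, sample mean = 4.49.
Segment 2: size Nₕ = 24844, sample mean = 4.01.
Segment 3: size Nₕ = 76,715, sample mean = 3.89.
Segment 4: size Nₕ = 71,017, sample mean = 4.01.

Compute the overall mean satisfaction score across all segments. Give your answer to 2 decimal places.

x̄_st = (Σ Nₕx̄ₕ) / (Σ Nₕ) = (40218·4.49 + 24844·4.01 + 76715·3.89 + 71017·4.01) / 212794
= 863402.78 / 212794 = 4.0575... → 4.06.

4.06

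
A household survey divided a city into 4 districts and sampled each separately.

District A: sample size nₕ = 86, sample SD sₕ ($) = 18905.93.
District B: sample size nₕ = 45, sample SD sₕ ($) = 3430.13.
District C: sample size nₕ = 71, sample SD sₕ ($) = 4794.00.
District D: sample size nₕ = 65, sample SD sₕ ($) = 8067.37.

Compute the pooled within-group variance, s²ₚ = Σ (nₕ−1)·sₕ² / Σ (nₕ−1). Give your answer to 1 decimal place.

A: (86−1)·18905.93² = 85·357434189.1649 = 30381906079.0165
B: (45−1)·3430.13² = 44·11765791.8169 = 517694839.9436
C: (71−1)·4794.00² = 70·22982436 = 1608770520
D: (65−1)·8067.37² = 64·65082458.7169 = 4165277357.8816
Numerator = 36673648796.8417; denominator = Σ(nₕ−1) = 263.
s²ₚ = 36673648796.8417/263 = 139443531.547... → 139443531.5.

139443531.5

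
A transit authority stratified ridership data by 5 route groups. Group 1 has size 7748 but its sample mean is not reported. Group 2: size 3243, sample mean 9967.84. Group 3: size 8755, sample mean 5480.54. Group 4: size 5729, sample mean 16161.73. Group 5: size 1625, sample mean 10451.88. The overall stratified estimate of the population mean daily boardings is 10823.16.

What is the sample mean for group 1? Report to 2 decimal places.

13348.60

Σ Nₕx̄ₕ = N·μ, so 7748·x̄_1 = 27100·10823.16 − (3243·9967.84 + 8755·5480.54 + 5729·16161.73 + 1625·10451.88).
= 293307636 − 189882688.99 = 103424947.01.
x̄_1 = 103424947.01 / 7748 = 13348.5993... → 13348.60.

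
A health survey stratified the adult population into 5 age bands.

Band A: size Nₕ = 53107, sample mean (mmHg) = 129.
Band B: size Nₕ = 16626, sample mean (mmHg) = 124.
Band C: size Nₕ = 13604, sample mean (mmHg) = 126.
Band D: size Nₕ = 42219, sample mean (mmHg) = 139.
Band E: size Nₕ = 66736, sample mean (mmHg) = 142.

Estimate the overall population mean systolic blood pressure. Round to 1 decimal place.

N = 192292; weights Wₕ = Nₕ/N = (0.2762, 0.0865, 0.0707, 0.2196, 0.3471).
x̄_st = Σ Wₕ·x̄ₕ = 0.2762·129 + 0.0865·124 + 0.0707·126 + 0.2196·139 + 0.3471·142 ≈ 135.063...
→ 135.1.

135.1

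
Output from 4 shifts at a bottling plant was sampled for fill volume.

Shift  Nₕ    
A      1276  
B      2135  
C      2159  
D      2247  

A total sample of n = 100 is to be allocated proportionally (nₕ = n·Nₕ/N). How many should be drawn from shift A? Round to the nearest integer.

16

N = 1276 + 2135 + 2159 + 2247 = 7817.
n_A = 100·1276/7817 = 16.323... → 16.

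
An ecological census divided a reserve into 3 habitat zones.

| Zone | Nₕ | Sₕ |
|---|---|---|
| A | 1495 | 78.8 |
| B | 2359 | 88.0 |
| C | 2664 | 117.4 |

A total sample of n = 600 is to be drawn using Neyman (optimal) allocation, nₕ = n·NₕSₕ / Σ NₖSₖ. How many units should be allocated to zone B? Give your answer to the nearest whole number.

A: NₕSₕ = 1495·78.8 = 117806
B: NₕSₕ = 2359·88.0 = 207592
C: NₕSₕ = 2664·117.4 = 312753.6
Σ NₕSₕ = 638151.6.
n_B = 600·207592/638151.6 = 195.181... → 195.

195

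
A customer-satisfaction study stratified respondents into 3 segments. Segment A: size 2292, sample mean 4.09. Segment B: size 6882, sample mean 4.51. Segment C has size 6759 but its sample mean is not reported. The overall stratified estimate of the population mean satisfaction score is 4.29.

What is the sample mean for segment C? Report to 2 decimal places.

N = 2292 + 6882 + 6759 = 15933.
Overall total = μ·N = 4.29·15933 = 68352.57.
Subtract the known strata: 2292·4.09 + 6882·4.51 = 40412.1.
Remaining total for segment C: 68352.57 − 40412.1 = 27940.47.
Divide by its size: 27940.47 / 6759 = 4.1338... → 4.13.

4.13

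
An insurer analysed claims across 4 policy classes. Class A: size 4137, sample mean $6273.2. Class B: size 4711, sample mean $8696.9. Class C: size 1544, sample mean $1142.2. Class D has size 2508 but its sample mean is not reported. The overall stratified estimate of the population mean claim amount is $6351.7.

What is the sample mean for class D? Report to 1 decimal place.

N = 4137 + 4711 + 1544 + 2508 = 12900.
Overall total = μ·N = 6351.7·12900 = 81936930.
Subtract the known strata: 4137·6273.2 + 4711·8696.9 + 1544·1142.2 = 68686881.1.
Remaining total for class D: 81936930 − 68686881.1 = 13250048.9.
Divide by its size: 13250048.9 / 2508 = 5283.114... → 5283.1.

5283.1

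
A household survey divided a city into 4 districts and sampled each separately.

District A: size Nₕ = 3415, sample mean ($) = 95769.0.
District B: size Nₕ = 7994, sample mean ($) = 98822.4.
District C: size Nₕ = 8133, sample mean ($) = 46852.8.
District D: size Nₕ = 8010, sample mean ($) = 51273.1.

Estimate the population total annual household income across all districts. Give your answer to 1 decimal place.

1908788754.0

Population total = Σ Nₕ·x̄ₕ (each stratum's size times its mean).
3415·95769.0 + 7994·98822.4 + 8133·46852.8 + 8010·51273.1 = 327051135 + 789986265.6 + 381053822.4 + 410697531 = 1908788754.0.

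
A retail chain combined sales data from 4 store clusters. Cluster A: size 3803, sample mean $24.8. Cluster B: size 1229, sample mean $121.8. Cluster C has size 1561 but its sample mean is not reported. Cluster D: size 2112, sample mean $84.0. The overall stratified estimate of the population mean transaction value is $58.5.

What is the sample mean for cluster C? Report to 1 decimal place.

Σ Nₕx̄ₕ = N·μ, so 1561·x̄_C = 8705·58.5 − (3803·24.8 + 1229·121.8 + 2112·84.0).
= 509242.5 − 421414.6 = 87827.9.
x̄_C = 87827.9 / 1561 = 56.264... → 56.3.

56.3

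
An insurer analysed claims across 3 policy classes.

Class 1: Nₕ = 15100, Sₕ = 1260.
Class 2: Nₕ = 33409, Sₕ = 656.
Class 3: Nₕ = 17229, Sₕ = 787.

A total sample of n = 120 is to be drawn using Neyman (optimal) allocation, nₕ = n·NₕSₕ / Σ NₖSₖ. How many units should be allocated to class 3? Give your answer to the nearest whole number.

30

Σ NₕSₕ = 15100·1260 + 33409·656 + 17229·787 = 54501527.
Share for 3: 13559223/54501527 = 0.24879.
n_3 = 120 × 0.24879 = 29.854... → 30.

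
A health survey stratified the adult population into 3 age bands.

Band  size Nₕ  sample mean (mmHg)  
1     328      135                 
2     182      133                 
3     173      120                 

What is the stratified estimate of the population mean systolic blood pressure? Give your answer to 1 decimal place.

N = 328 + 182 + 173 = 683.
Weight each subgroup mean by Nₕ/N and sum.
Σ Nₕx̄ₕ = 328·135 + 182·133 + 173·120 = 44280 + 24206 + 20760 = 89246.
Divide by N: 89246 / 683 = 130.668... → 130.7.

130.7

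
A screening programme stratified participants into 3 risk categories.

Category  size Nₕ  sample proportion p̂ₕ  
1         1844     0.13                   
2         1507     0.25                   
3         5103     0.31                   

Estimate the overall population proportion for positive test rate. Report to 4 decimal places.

0.2600

N = 1844 + 1507 + 5103 = 8454.
Overall proportion = Σ (Nₕ/N)·p̂ₕ.
Σ Nₕp̂ₕ = 239.72 + 376.75 + 1581.93 = 2198.4.
2198.4 / 8454 = 0.260043... → 0.2600.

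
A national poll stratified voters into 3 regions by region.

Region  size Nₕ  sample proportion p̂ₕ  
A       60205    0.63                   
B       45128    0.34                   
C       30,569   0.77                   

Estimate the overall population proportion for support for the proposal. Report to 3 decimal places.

0.565

Wₕ = Nₕ/N with N = 135902: 0.4430, 0.3321, 0.2249.
p̂_st = 0.4430·0.63 + 0.3321·0.34 + 0.2249·0.77 ≈ 0.56519... → 0.565.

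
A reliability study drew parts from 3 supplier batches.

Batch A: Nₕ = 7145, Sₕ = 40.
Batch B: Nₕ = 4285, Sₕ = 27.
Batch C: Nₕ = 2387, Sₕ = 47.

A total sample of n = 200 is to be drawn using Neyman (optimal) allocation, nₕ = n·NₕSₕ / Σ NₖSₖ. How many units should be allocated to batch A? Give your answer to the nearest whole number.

111

Σ NₕSₕ = 7145·40 + 4285·27 + 2387·47 = 513684.
Share for A: 285800/513684 = 0.55637.
n_A = 200 × 0.55637 = 111.275... → 111.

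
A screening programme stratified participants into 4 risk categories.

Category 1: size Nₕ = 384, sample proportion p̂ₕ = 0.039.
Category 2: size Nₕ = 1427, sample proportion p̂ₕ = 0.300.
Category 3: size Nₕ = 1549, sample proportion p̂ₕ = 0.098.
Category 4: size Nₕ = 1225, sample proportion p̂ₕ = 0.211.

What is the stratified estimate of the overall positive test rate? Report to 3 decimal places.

0.186

N = 384 + 1427 + 1549 + 1225 = 4585.
Overall proportion = Σ (Nₕ/N)·p̂ₕ.
Σ Nₕp̂ₕ = 14.976 + 428.1 + 151.802 + 258.475 = 853.353.
853.353 / 4585 = 0.18612... → 0.186.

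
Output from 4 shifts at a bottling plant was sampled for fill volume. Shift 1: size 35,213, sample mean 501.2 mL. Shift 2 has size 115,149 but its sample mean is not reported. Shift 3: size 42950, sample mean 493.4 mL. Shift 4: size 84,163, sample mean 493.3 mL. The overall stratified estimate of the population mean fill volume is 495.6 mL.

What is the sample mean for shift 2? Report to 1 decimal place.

496.4

N = 35213 + 115149 + 42950 + 84163 = 277475.
Overall total = μ·N = 495.6·277475 = 137516610.
Subtract the known strata: 35213·501.2 + 42950·493.4 + 84163·493.3 = 80357893.5.
Remaining total for shift 2: 137516610 − 80357893.5 = 57158716.5.
Divide by its size: 57158716.5 / 115149 = 496.389... → 496.4.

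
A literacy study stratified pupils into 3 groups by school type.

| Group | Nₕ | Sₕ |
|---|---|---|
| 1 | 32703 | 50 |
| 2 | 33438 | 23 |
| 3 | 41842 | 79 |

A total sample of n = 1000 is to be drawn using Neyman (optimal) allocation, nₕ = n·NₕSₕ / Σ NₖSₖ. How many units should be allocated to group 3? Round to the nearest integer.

1: NₕSₕ = 32703·50 = 1635150
2: NₕSₕ = 33438·23 = 769074
3: NₕSₕ = 41842·79 = 3305518
Σ NₕSₕ = 5709742.
n_3 = 1000·3305518/5709742 = 578.926... → 579.

579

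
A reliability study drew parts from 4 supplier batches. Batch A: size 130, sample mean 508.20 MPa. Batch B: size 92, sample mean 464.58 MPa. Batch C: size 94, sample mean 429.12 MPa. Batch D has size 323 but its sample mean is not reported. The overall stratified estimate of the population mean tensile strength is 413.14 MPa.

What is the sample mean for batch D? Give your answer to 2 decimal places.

355.58

N = 130 + 92 + 94 + 323 = 639.
Overall total = μ·N = 413.14·639 = 263996.46.
Subtract the known strata: 130·508.20 + 92·464.58 + 94·429.12 = 149144.64.
Remaining total for batch D: 263996.46 − 149144.64 = 114851.82.
Divide by its size: 114851.82 / 323 = 355.5784... → 355.58.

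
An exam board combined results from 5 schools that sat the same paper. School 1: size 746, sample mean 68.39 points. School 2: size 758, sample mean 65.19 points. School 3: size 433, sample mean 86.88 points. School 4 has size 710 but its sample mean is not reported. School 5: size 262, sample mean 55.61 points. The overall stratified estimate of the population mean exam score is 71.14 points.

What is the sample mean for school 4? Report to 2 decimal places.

N = 746 + 758 + 433 + 710 + 262 = 2909.
Overall total = μ·N = 71.14·2909 = 206946.26.
Subtract the known strata: 746·68.39 + 758·65.19 + 433·86.88 + 262·55.61 = 152621.82.
Remaining total for school 4: 206946.26 − 152621.82 = 54324.44.
Divide by its size: 54324.44 / 710 = 76.5133... → 76.51.

76.51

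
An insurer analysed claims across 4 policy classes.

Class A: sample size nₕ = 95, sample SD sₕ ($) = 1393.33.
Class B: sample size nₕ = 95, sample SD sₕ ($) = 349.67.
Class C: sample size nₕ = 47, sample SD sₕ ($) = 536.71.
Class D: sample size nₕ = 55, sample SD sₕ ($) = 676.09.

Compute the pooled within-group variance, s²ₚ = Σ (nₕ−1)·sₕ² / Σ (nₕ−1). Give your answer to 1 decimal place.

Degrees of freedom: 94 + 94 + 46 + 54 = 288.
Σ(nₕ−1)sₕ² = 94·1941368.4889 + 94·122269.1089 + 46·288057.6241 + 54·457097.6881 = 231915860.0592.
s²ₚ = 231915860.0592 / 288 = 805263.403... → 805263.4.

805263.4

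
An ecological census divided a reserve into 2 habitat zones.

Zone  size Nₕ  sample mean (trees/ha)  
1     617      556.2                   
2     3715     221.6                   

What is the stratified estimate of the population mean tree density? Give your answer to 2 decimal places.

269.26

N = 4332; weights Wₕ = Nₕ/N = (0.1424, 0.8576).
x̄_st = Σ Wₕ·x̄ₕ = 0.1424·556.2 + 0.8576·221.6 ≈ 269.2566...
→ 269.26.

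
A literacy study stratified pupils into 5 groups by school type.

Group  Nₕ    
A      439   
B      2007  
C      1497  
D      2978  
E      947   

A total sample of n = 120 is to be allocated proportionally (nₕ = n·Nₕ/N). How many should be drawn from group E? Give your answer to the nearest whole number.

14

N = 439 + 2007 + 1497 + 2978 + 947 = 7868.
n_E = 120·947/7868 = 14.443... → 14.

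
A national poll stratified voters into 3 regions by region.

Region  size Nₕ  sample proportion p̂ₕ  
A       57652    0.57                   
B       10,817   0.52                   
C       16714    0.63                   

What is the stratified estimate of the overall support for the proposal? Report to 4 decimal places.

Wₕ = Nₕ/N with N = 85183: 0.6768, 0.1270, 0.1962.
p̂_st = 0.6768·0.57 + 0.1270·0.52 + 0.1962·0.63 ≈ 0.575423... → 0.5754.

0.5754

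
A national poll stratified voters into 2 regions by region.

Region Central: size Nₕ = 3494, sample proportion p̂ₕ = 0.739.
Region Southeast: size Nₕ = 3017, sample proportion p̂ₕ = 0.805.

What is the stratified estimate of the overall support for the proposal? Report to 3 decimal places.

N = 3494 + 3017 = 6511.
Overall proportion = Σ (Nₕ/N)·p̂ₕ.
Σ Nₕp̂ₕ = 2582.066 + 2428.685 = 5010.751.
5010.751 / 6511 = 0.76958... → 0.770.

0.770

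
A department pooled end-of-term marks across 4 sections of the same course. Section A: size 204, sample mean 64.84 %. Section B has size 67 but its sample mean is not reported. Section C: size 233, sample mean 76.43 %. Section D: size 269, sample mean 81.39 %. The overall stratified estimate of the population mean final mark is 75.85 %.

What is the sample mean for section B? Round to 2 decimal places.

85.11

N = 204 + 67 + 233 + 269 = 773.
Overall total = μ·N = 75.85·773 = 58632.05.
Subtract the known strata: 204·64.84 + 233·76.43 + 269·81.39 = 52929.46.
Remaining total for section B: 58632.05 − 52929.46 = 5702.59.
Divide by its size: 5702.59 / 67 = 85.1133... → 85.11.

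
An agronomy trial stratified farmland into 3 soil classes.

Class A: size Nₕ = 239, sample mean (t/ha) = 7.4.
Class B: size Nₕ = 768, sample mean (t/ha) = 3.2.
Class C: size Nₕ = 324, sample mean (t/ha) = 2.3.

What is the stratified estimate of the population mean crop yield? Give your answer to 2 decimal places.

N = 1331; weights Wₕ = Nₕ/N = (0.1796, 0.5770, 0.2434).
x̄_st = Σ Wₕ·x̄ₕ = 0.1796·7.4 + 0.5770·3.2 + 0.2434·2.3 ≈ 3.7351...
→ 3.74.

3.74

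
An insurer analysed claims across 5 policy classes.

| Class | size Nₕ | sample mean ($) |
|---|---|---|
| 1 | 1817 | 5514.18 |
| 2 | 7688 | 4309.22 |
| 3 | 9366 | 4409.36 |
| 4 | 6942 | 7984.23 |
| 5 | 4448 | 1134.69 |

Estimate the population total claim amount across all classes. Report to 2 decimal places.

1: 1817·5514.18 = 10019265.06
2: 7688·4309.22 = 33129283.36
3: 9366·4409.36 = 41298065.76
4: 6942·7984.23 = 55426524.66
5: 4448·1134.69 = 5047101.12
τ̂ = Σ Nₕx̄ₕ = 144920239.96.

144920239.96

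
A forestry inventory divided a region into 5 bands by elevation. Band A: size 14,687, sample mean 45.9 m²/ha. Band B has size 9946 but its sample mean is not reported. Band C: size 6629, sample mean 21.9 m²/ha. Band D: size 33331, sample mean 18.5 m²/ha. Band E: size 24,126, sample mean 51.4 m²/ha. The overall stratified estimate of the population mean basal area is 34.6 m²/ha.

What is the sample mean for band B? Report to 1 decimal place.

39.6

Σ Nₕx̄ₕ = N·μ, so 9946·x̄_B = 88719·34.6 − (14687·45.9 + 6629·21.9 + 33331·18.5 + 24126·51.4).
= 3069677.4 − 2676008.3 = 393669.1.
x̄_B = 393669.1 / 9946 = 39.581... → 39.6.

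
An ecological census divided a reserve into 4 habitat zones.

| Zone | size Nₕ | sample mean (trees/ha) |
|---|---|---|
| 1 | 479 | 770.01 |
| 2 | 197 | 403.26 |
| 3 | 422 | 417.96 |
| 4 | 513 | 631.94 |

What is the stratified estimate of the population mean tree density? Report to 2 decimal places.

N = 479 + 197 + 422 + 513 = 1611.
Overall mean = Σ (Nₕ/N)·x̄ₕ — weight by population share, not a simple average.
Σ Nₕx̄ₕ = 479·770.01 + 197·403.26 + 422·417.96 + 513·631.94 = 368834.79 + 79442.22 + 176379.12 + 324185.22 = 948841.35.
Divide by N: 948841.35 / 1611 = 588.9766... → 588.98.

588.98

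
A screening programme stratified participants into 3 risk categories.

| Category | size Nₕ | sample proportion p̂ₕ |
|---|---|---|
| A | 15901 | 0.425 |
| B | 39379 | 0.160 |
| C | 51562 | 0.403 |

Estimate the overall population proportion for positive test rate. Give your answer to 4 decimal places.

Wₕ = Nₕ/N with N = 106842: 0.1488, 0.3686, 0.4826.
p̂_st = 0.1488·0.425 + 0.3686·0.160 + 0.4826·0.403 ≈ 0.316711... → 0.3167.

0.3167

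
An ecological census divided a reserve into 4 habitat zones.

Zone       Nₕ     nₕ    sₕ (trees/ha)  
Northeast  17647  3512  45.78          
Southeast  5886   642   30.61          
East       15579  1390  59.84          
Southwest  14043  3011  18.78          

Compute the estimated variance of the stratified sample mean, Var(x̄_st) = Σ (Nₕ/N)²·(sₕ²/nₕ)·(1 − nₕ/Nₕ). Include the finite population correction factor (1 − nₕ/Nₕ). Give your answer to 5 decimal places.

0.27659

N = 53155; Wₕ = Nₕ/N.
zone Northeast: (17647/53155)²·45.78²/3512·(1 − 3512/17647) = 0.05268361
zone Southeast: (5886/53155)²·30.61²/642·(1 − 642/5886) = 0.01594360
zone East: (15579/53155)²·59.84²/1390·(1 − 1390/15579) = 0.20154475
zone Southwest: (14043/53155)²·18.78²/3011·(1 − 3011/14043) = 0.00642253
Sum = 0.27659449 → 0.27659.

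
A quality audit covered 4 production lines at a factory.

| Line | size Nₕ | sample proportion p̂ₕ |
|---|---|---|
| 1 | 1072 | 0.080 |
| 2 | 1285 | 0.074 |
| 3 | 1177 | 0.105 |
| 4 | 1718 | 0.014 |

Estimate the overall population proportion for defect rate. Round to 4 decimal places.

N = 1072 + 1285 + 1177 + 1718 = 5252.
Overall proportion = Σ (Nₕ/N)·p̂ₕ.
Σ Nₕp̂ₕ = 85.76 + 95.09 + 123.585 + 24.052 = 328.487.
328.487 / 5252 = 0.062545... → 0.0625.

0.0625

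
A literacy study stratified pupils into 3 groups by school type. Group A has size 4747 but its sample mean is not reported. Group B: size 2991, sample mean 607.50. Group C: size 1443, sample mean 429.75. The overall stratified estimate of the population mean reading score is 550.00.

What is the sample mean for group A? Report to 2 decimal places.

550.32

Σ Nₕx̄ₕ = N·μ, so 4747·x̄_A = 9181·550.00 − (2991·607.50 + 1443·429.75).
= 5049550 − 2437161.75 = 2612388.25.
x̄_A = 2612388.25 / 4747 = 550.3240... → 550.32.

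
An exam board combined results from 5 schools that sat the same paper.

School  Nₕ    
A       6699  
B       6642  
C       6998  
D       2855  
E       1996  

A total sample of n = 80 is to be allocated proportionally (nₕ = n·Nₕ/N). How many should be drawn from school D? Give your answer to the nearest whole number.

N = 6699 + 6642 + 6998 + 2855 + 1996 = 25190.
n_D = 80·2855/25190 = 9.067... → 9.

9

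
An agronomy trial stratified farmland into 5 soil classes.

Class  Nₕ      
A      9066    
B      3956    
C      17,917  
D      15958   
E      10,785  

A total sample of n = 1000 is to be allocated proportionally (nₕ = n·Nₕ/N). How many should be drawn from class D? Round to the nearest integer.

277

Share of class D = 15958/57682 = 0.27665.
Allocate 1000 × 0.27665 = 276.655... → 277.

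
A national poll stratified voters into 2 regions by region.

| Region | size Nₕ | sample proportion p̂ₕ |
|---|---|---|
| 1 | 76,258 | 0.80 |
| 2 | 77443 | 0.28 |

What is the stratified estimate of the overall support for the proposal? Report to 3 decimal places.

0.538

N = 76258 + 77443 = 153701.
Overall proportion = Σ (Nₕ/N)·p̂ₕ.
Σ Nₕp̂ₕ = 61006.4 + 21684.04 = 82690.44.
82690.44 / 153701 = 0.53800... → 0.538.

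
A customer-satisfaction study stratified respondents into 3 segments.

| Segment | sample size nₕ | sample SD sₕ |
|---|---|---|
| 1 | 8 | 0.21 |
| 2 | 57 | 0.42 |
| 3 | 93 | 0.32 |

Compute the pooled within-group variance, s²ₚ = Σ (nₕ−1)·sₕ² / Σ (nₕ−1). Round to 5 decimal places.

0.12650

Degrees of freedom: 7 + 56 + 92 = 155.
Σ(nₕ−1)sₕ² = 7·0.0441 + 56·0.1764 + 92·0.1024 = 19.6079.
s²ₚ = 19.6079 / 155 = 0.1265026... → 0.12650.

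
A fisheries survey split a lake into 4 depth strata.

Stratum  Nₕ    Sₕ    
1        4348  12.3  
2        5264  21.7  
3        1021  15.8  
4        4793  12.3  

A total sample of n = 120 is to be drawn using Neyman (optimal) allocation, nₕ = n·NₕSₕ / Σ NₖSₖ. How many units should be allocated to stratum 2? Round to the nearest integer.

Σ NₕSₕ = 4348·12.3 + 5264·21.7 + 1021·15.8 + 4793·12.3 = 242794.9.
Share for 2: 114228.8/242794.9 = 0.47047.
n_2 = 120 × 0.47047 = 56.457... → 56.

56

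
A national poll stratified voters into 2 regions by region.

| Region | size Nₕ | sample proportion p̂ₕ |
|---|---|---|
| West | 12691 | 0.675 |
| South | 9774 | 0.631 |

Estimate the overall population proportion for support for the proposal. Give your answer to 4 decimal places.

Wₕ = Nₕ/N with N = 22465: 0.5649, 0.4351.
p̂_st = 0.5649·0.675 + 0.4351·0.631 ≈ 0.655857... → 0.6559.

0.6559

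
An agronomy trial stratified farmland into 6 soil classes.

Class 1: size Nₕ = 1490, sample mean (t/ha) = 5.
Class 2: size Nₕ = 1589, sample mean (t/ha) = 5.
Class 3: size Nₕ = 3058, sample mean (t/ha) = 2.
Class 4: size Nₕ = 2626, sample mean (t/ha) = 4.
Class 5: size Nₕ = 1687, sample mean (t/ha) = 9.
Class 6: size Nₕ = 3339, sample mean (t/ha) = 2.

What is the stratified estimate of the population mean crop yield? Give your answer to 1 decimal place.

x̄_st = (Σ Nₕx̄ₕ) / (Σ Nₕ) = (1490·5 + 1589·5 + 3058·2 + 2626·4 + 1687·9 + 3339·2) / 13789
= 53876 / 13789 = 3.907... → 3.9.

3.9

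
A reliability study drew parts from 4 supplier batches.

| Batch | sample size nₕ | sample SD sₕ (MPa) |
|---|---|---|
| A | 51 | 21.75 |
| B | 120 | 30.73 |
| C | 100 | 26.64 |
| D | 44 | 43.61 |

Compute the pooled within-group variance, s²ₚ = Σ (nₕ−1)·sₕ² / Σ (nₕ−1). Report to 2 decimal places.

Degrees of freedom: 50 + 119 + 99 + 43 = 311.
Σ(nₕ−1)sₕ² = 50·473.0625 + 119·944.3329 + 99·709.6896 + 43·1901.8321 = 288066.7908.
s²ₚ = 288066.7908 / 311 = 926.2598... → 926.26.

926.26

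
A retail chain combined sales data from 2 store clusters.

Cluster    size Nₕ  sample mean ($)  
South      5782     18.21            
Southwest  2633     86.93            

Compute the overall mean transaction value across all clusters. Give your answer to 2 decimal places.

39.71

N = 5782 + 2633 = 8415.
Weight each subgroup mean by Nₕ/N and sum.
Σ Nₕx̄ₕ = 5782·18.21 + 2633·86.93 = 105290.22 + 228886.69 = 334176.91.
Divide by N: 334176.91 / 8415 = 39.7121... → 39.71.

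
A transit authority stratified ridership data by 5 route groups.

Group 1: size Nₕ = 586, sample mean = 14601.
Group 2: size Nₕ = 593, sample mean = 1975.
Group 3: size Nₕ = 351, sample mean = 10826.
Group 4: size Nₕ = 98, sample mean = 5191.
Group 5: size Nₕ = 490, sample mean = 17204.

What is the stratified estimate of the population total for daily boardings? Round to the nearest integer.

22465965

Estimate total by summing Nₕ·x̄ₕ over strata.
586·14601 + 593·1975 + 351·10826 + 98·5191 + 490·17204 = 8556186 + 1171175 + 3799926 + 508718 + 8429960 = 22465965.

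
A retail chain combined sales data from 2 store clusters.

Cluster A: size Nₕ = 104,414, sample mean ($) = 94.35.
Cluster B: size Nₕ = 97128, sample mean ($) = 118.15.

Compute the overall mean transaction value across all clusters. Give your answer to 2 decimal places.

N = 104414 + 97128 = 201542.
The stratified mean weights each stratum mean by its population share Nₕ/N.
Σ Nₕx̄ₕ = 104414·94.35 + 97128·118.15 = 9851460.9 + 11475673.2 = 21327134.1.
Divide by N: 21327134.1 / 201542 = 105.8198... → 105.82.

105.82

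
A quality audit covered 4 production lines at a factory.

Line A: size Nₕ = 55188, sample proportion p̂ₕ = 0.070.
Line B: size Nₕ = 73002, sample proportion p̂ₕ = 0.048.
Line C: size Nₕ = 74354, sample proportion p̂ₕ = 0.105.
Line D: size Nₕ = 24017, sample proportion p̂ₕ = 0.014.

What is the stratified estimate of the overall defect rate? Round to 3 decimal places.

Wₕ = Nₕ/N with N = 226561: 0.2436, 0.3222, 0.3282, 0.1060.
p̂_st = 0.2436·0.070 + 0.3222·0.048 + 0.3282·0.105 + 0.1060·0.014 ≈ 0.06846... → 0.068.

0.068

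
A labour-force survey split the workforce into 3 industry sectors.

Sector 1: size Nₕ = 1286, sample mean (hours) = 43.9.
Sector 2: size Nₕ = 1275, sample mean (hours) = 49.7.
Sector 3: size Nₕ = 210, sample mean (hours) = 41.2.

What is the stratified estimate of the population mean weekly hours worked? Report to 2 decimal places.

46.36

N = 2771; weights Wₕ = Nₕ/N = (0.4641, 0.4601, 0.0758).
x̄_st = Σ Wₕ·x̄ₕ = 0.4641·43.9 + 0.4601·49.7 + 0.0758·41.2 ≈ 46.3641...
→ 46.36.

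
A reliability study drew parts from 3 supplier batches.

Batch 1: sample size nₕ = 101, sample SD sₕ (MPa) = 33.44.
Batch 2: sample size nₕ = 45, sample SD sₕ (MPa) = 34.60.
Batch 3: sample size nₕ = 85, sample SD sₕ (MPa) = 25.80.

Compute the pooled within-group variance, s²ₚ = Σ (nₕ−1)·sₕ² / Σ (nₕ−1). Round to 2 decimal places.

966.72

Degrees of freedom: 100 + 44 + 84 = 228.
Σ(nₕ−1)sₕ² = 100·1118.2336 + 44·1197.16 + 84·665.64 = 220412.16.
s²ₚ = 220412.16 / 228 = 966.72 → 966.72.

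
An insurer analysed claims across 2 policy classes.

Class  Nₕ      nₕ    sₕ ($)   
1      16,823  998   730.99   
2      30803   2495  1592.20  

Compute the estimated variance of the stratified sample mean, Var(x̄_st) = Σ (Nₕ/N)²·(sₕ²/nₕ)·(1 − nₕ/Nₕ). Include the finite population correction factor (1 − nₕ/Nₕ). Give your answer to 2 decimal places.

453.45

N = 47626; Wₕ = Nₕ/N.
class 1: (16823/47626)²·730.99²/998·(1 − 998/16823) = 62.84219
class 2: (30803/47626)²·1592.20²/2495·(1 − 2495/30803) = 390.60579
Sum = 453.44798 → 453.45.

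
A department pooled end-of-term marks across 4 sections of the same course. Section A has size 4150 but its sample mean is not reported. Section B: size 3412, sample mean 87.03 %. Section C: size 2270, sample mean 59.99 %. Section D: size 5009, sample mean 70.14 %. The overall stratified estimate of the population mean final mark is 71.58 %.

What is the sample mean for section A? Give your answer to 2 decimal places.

66.96

Σ Nₕx̄ₕ = N·μ, so 4150·x̄_A = 14841·71.58 − (3412·87.03 + 2270·59.99 + 5009·70.14).
= 1062318.78 − 784454.92 = 277863.86.
x̄_A = 277863.86 / 4150 = 66.9551... → 66.96.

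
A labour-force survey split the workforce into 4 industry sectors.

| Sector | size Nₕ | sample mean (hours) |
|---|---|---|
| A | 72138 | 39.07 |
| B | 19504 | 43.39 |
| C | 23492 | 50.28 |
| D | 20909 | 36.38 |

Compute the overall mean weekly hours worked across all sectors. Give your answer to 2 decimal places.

N = 72138 + 19504 + 23492 + 20909 = 136043.
Weight each subgroup mean by Nₕ/N and sum.
Σ Nₕx̄ₕ = 72138·39.07 + 19504·43.39 + 23492·50.28 + 20909·36.38 = 2818431.66 + 846278.56 + 1181177.76 + 760669.42 = 5606557.4.
Divide by N: 5606557.4 / 136043 = 41.2117... → 41.21.

41.21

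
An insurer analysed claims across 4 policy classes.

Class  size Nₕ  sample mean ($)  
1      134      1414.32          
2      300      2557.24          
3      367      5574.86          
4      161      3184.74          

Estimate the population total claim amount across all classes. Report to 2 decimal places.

Population total = Σ Nₕ·x̄ₕ (each stratum's size times its mean).
134·1414.32 + 300·2557.24 + 367·5574.86 + 161·3184.74 = 189518.88 + 767172 + 2045973.62 + 512743.14 = 3515407.64.

3515407.64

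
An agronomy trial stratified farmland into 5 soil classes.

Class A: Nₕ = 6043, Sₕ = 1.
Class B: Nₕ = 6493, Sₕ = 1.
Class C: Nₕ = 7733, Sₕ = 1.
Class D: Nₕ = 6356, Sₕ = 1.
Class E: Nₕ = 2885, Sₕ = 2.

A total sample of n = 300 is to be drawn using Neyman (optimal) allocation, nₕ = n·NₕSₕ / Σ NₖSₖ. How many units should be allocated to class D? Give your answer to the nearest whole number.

Σ NₕSₕ = 6043·1 + 6493·1 + 7733·1 + 6356·1 + 2885·2 = 32395.
Share for D: 6356/32395 = 0.19620.
n_D = 300 × 0.19620 = 58.861... → 59.

59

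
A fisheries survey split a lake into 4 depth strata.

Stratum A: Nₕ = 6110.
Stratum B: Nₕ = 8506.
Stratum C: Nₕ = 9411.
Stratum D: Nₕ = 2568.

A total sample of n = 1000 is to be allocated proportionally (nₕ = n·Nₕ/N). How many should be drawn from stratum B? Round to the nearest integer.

320

Share of stratum B = 8506/26595 = 0.31983.
Allocate 1000 × 0.31983 = 319.835... → 320.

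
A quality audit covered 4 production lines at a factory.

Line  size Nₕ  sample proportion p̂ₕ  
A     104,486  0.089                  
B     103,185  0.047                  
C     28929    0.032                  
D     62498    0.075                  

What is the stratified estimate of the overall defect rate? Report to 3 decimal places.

Wₕ = Nₕ/N with N = 299098: 0.3493, 0.3450, 0.0967, 0.2090.
p̂_st = 0.3493·0.089 + 0.3450·0.047 + 0.0967·0.032 + 0.2090·0.075 ≈ 0.06607... → 0.066.

0.066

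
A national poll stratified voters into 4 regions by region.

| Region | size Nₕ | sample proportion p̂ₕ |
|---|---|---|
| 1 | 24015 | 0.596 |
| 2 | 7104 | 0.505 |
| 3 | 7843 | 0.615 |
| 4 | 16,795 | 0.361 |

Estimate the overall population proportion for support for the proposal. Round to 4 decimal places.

0.5163

Wₕ = Nₕ/N with N = 55757: 0.4307, 0.1274, 0.1407, 0.3012.
p̂_st = 0.4307·0.596 + 0.1274·0.505 + 0.1407·0.615 + 0.3012·0.361 ≈ 0.516292... → 0.5163.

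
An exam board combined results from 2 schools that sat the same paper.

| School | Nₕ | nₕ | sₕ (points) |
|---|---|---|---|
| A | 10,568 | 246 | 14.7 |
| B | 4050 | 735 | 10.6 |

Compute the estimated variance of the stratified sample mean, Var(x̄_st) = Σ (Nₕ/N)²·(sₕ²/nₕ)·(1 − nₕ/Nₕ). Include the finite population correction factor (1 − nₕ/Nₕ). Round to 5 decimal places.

0.45802

N = 14618; Wₕ = Nₕ/N.
school A: (10568/14618)²·14.7²/246·(1 − 246/10568) = 0.44841518
school B: (4050/14618)²·10.6²/735·(1 − 735/4050) = 0.00960477
Sum = 0.45801995 → 0.45802.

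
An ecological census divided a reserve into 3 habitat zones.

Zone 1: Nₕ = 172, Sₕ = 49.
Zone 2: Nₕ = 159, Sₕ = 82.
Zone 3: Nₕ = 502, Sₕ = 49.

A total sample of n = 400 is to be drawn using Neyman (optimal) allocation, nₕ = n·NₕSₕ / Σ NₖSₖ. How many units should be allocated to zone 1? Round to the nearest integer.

73

Σ NₕSₕ = 172·49 + 159·82 + 502·49 = 46064.
Share for 1: 8428/46064 = 0.18296.
n_1 = 400 × 0.18296 = 73.185... → 73.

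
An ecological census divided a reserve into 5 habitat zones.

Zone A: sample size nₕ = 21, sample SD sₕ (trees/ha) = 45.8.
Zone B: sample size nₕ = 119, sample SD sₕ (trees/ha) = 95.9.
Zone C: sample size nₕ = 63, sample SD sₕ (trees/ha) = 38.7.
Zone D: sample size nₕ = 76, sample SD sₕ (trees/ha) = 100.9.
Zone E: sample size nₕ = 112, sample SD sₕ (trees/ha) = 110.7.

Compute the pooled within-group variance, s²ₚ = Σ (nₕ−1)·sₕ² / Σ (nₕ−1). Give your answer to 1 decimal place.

8662.8

A: (21−1)·45.8² = 20·2097.64 = 41952.8
B: (119−1)·95.9² = 118·9196.81 = 1085223.58
C: (63−1)·38.7² = 62·1497.69 = 92856.78
D: (76−1)·100.9² = 75·10180.81 = 763560.75
E: (112−1)·110.7² = 111·12254.49 = 1360248.39
Numerator = 3343842.3; denominator = Σ(nₕ−1) = 386.
s²ₚ = 3343842.3/386 = 8662.804... → 8662.8.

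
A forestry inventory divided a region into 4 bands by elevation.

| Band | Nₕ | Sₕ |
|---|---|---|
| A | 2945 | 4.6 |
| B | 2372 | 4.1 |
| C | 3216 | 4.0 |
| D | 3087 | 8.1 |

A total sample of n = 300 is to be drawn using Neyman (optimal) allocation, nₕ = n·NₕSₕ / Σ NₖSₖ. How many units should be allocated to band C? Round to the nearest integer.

63

Σ NₕSₕ = 2945·4.6 + 2372·4.1 + 3216·4.0 + 3087·8.1 = 61140.9.
Share for C: 12864/61140.9 = 0.21040.
n_C = 300 × 0.21040 = 63.120... → 63.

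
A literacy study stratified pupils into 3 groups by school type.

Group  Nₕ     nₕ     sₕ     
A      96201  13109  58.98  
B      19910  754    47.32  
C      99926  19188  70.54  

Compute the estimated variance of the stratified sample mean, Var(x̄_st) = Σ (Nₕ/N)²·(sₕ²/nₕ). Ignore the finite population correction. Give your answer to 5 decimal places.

N = 216037; Wₕ = Nₕ/N.
group A: (96201/216037)²·58.98²/13109 = 0.05261903
group B: (19910/216037)²·47.32²/754 = 0.02522344
group C: (99926/216037)²·70.54²/19188 = 0.05548070
Sum = 0.13332318 → 0.13332.

0.13332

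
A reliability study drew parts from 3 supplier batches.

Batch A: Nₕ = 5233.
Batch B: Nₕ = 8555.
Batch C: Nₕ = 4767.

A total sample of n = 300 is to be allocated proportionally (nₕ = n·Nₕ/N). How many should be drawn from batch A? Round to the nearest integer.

85

Share of batch A = 5233/18555 = 0.28203.
Allocate 300 × 0.28203 = 84.608... → 85.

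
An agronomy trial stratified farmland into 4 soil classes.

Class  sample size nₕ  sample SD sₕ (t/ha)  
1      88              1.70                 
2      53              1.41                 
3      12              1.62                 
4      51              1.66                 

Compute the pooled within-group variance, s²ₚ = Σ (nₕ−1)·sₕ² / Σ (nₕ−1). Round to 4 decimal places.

Degrees of freedom: 87 + 52 + 11 + 50 = 200.
Σ(nₕ−1)sₕ² = 87·2.89 + 52·1.9881 + 11·2.6244 + 50·2.7556 = 521.4596.
s²ₚ = 521.4596 / 200 = 2.607298 → 2.6073.

2.6073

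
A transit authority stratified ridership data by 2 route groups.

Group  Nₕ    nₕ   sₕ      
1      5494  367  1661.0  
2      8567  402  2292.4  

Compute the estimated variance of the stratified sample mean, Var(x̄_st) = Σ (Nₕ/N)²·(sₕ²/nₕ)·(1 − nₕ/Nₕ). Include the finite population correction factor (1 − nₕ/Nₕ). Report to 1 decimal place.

N = 14061; Wₕ = Nₕ/N.
group 1: (5494/14061)²·1661.0²/367·(1 − 367/5494) = 1071.0081
group 2: (8567/14061)²·2292.4²/402·(1 − 402/8567) = 4624.9526
Sum = 5695.9607 → 5696.0.

5696.0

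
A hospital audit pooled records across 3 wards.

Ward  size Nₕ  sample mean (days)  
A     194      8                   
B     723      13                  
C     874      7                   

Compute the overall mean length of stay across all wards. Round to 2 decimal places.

N = 194 + 723 + 874 = 1791.
Weight each subgroup mean by Nₕ/N and sum.
Σ Nₕx̄ₕ = 194·8 + 723·13 + 874·7 = 1552 + 9399 + 6118 = 17069.
Divide by N: 17069 / 1791 = 9.5304... → 9.53.

9.53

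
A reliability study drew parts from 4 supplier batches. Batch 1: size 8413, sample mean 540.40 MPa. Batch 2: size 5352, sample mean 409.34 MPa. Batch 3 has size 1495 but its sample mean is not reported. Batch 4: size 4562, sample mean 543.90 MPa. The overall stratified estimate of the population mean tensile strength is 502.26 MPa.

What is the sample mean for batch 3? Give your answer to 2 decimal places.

Σ Nₕx̄ₕ = N·μ, so 1495·x̄_3 = 19822·502.26 − (8413·540.40 + 5352·409.34 + 4562·543.90).
= 9955797.72 − 9218444.68 = 737353.04.
x̄_3 = 737353.04 / 1495 = 493.2127... → 493.21.

493.21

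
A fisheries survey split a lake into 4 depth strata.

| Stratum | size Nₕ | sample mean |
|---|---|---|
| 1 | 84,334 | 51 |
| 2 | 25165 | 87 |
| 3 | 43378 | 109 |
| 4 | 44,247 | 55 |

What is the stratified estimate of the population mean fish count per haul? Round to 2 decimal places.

N = 84334 + 25165 + 43378 + 44247 = 197124.
Overall mean = Σ (Nₕ/N)·x̄ₕ — weight by population share, not a simple average.
Σ Nₕx̄ₕ = 84334·51 + 25165·87 + 43378·109 + 44247·55 = 4301034 + 2189355 + 4728202 + 2433585 = 13652176.
Divide by N: 13652176 / 197124 = 69.2568... → 69.26.

69.26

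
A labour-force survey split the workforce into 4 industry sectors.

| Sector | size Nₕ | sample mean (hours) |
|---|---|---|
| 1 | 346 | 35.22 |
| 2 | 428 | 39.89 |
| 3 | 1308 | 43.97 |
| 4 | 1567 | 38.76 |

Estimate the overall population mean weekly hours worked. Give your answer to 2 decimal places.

40.42

N = 3649; weights Wₕ = Nₕ/N = (0.0948, 0.1173, 0.3585, 0.4294).
x̄_st = Σ Wₕ·x̄ₕ = 0.0948·35.22 + 0.1173·39.89 + 0.3585·43.97 + 0.4294·38.76 ≈ 40.4244...
→ 40.42.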